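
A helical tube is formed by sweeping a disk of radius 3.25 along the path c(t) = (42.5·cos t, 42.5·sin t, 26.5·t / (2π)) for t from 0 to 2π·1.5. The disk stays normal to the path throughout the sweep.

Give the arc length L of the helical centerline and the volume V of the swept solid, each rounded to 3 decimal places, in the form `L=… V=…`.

L=402.521 V=13356.870

2πR = 2π·42.5 = 267.035376
per-turn = √(267.035376² + 26.5²) = √(71307.8918 + 702.25) = √72010.1418 = 268.347055
L = 1.5 × 268.347055 = 402.520582
V = π·3.25² × L = 33.183072 × 402.520582 = 13356.869621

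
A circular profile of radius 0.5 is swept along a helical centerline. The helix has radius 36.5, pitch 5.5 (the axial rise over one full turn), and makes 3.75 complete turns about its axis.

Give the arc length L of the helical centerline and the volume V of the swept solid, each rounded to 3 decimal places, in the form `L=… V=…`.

2πR = 2π·36.5 = 229.336264
per-turn = √(229.336264² + 5.5²) = √(52595.1219 + 30.25) = √52625.3719 = 229.402205
L = 3.75 × 229.402205 = 860.258270
V = π·0.5² × L = 0.785398 × 860.258270 = 675.645266

L=860.258 V=675.645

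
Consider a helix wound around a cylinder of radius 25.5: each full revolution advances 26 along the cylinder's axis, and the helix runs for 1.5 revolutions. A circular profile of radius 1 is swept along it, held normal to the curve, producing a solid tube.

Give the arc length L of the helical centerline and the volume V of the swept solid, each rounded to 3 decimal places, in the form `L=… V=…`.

2πR = 2π·25.5 = 160.221225
per-turn = √(160.221225² + 26²) = √(25670.8410 + 676) = √26346.8410 = 162.317100
L = 1.5 × 162.317100 = 243.475650
V = π·1² × L = 3.141593 × 243.475650 = 764.901315

L=243.476 V=764.901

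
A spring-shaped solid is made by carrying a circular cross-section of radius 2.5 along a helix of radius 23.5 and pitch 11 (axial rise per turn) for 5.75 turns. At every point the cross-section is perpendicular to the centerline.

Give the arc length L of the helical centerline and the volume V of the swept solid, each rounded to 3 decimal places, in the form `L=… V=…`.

L=851.368 V=16716.575

2πR = 2π·23.5 = 147.654855
per-turn = √(147.654855² + 11²) = √(21801.9561 + 121) = √21922.9561 = 148.064027
L = 5.75 × 148.064027 = 851.368156
V = π·2.5² × L = 19.634954 × 851.368156 = 16716.574649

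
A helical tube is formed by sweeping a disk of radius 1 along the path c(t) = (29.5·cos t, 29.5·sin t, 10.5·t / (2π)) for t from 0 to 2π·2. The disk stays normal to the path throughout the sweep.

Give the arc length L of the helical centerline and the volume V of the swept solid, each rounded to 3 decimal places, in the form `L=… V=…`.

2πR = 2π·29.5 = 185.353967
per-turn = √(185.353967² + 10.5²) = √(34356.0929 + 110.25) = √34466.3429 = 185.651132
L = 2 × 185.651132 = 371.302265
V = π·1² × L = 3.141593 × 371.302265 = 1166.480467

L=371.302 V=1166.480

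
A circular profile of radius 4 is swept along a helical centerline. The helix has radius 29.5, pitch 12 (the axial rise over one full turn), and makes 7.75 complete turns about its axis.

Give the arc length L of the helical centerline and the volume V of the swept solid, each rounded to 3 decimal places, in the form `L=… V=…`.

2πR = 2π·29.5 = 185.353967
per-turn = √(185.353967² + 12²) = √(34356.0929 + 144) = √34500.0929 = 185.742006
L = 7.75 × 185.742006 = 1439.500549
V = π·4² × L = 50.265482 × 1439.500549 = 72357.189601

L=1439.501 V=72357.190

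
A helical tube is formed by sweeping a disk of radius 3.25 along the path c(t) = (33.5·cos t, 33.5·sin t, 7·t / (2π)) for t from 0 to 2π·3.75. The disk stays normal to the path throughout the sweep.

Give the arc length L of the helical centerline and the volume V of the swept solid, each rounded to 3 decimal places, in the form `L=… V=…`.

2πR = 2π·33.5 = 210.486708
per-turn = √(210.486708² + 7²) = √(44304.6542 + 49) = √44353.6542 = 210.603073
L = 3.75 × 210.603073 = 789.761522
V = π·3.25² × L = 33.183072 × 789.761522 = 26206.713765

L=789.762 V=26206.714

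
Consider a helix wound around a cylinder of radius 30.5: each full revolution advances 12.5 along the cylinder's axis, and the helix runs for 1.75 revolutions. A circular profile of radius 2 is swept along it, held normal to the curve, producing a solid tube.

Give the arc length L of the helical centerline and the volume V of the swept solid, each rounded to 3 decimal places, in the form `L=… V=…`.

2πR = 2π·30.5 = 191.637152
per-turn = √(191.637152² + 12.5²) = √(36724.7980 + 156.25) = √36881.0480 = 192.044391
L = 1.75 × 192.044391 = 336.077684
V = π·2² × L = 12.566371 × 336.077684 = 4223.276728

L=336.078 V=4223.277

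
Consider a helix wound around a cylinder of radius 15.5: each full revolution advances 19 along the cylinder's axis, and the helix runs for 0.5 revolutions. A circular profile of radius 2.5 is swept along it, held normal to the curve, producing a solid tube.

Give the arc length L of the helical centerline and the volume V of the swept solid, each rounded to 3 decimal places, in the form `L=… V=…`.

2πR = 2π·15.5 = 97.389372
per-turn = √(97.389372² + 19²) = √(9484.6898 + 361) = √9845.6898 = 99.225450
L = 0.5 × 99.225450 = 49.612725
V = π·2.5² × L = 19.634954 × 49.612725 = 974.143573

L=49.613 V=974.144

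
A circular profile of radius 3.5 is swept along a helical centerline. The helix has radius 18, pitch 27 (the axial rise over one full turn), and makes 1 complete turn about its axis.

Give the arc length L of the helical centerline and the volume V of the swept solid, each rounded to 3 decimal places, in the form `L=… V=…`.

L=116.276 V=4474.808

2πR = 2π·18 = 113.097336
per-turn = √(113.097336² + 27²) = √(12791.0073 + 729) = √13520.0073 = 116.275566
L = 1 × 116.275566 = 116.275566
V = π·3.5² × L = 38.484510 × 116.275566 = 4474.808192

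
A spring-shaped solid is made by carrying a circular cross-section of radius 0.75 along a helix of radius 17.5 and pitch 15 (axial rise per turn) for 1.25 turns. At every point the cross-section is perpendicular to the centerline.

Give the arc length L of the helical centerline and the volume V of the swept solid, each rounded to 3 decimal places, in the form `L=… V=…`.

L=138.718 V=245.134

2πR = 2π·17.5 = 109.955743
per-turn = √(109.955743² + 15²) = √(12090.2654 + 225) = √12315.2654 = 110.974165
L = 1.25 × 110.974165 = 138.717707
V = π·0.75² × L = 1.767146 × 138.717707 = 245.134422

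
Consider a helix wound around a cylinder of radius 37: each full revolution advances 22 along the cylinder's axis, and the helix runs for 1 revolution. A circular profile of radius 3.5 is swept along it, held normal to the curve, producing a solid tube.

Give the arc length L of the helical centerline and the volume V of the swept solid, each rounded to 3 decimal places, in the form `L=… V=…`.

L=233.516 V=8986.768

2πR = 2π·37 = 232.477856
per-turn = √(232.477856² + 22²) = √(54045.9537 + 484) = √54529.9537 = 233.516496
L = 1 × 233.516496 = 233.516496
V = π·3.5² × L = 38.484510 × 233.516496 = 8986.767910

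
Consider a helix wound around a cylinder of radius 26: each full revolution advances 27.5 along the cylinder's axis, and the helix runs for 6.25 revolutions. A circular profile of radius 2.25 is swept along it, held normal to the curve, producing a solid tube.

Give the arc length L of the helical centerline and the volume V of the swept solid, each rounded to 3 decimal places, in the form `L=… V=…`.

2πR = 2π·26 = 163.362818
per-turn = √(163.362818² + 27.5²) = √(26687.4103 + 756.25) = √27443.6603 = 165.661282
L = 6.25 × 165.661282 = 1035.383011
V = π·2.25² × L = 15.904313 × 1035.383011 = 16467.055292

L=1035.383 V=16467.055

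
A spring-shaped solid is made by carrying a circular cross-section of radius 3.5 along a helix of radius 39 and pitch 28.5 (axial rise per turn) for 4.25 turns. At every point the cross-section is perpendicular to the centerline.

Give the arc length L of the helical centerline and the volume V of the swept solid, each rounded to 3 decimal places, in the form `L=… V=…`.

L=1048.458 V=40349.395

2πR = 2π·39 = 245.044227
per-turn = √(245.044227² + 28.5²) = √(60046.6732 + 812.25) = √60858.9232 = 246.696014
L = 4.25 × 246.696014 = 1048.458058
V = π·3.5² × L = 38.484510 × 1048.458058 = 40349.394633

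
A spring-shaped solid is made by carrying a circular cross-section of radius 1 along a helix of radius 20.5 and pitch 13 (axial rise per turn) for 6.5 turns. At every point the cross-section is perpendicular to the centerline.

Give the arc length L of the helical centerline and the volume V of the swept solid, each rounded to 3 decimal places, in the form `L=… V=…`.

L=841.488 V=2643.612

2πR = 2π·20.5 = 128.805299
per-turn = √(128.805299² + 13²) = √(16590.8050 + 169) = √16759.8050 = 129.459666
L = 6.5 × 129.459666 = 841.487826
V = π·1² × L = 3.141593 × 841.487826 = 2643.611972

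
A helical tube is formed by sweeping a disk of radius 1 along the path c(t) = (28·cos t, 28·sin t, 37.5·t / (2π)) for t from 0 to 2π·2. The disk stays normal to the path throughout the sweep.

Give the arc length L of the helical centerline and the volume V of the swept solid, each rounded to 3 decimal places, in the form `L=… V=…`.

L=359.763 V=1130.228

2πR = 2π·28 = 175.929189
per-turn = √(175.929189² + 37.5²) = √(30951.0794 + 1406.25) = √32357.3294 = 179.881432
L = 2 × 179.881432 = 359.762863
V = π·1² × L = 3.141593 × 359.762863 = 1130.228367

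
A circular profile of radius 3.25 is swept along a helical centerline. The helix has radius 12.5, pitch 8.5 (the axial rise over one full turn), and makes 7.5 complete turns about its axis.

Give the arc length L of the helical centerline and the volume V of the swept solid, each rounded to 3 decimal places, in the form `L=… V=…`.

L=592.488 V=19660.581

2πR = 2π·12.5 = 78.539816
per-turn = √(78.539816² + 8.5²) = √(6168.5028 + 72.25) = √6240.7528 = 78.998435
L = 7.5 × 78.998435 = 592.488263
V = π·3.25² × L = 33.183072 × 592.488263 = 19660.580942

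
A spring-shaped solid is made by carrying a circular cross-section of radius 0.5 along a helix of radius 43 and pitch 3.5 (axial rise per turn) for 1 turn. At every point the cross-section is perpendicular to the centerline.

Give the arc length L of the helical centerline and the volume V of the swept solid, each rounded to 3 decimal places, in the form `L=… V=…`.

L=270.200 V=212.214

2πR = 2π·43 = 270.176968
per-turn = √(270.176968² + 3.5²) = √(72995.5942 + 12.25) = √73007.8442 = 270.199638
L = 1 × 270.199638 = 270.199638
V = π·0.5² × L = 0.785398 × 270.199638 = 212.214299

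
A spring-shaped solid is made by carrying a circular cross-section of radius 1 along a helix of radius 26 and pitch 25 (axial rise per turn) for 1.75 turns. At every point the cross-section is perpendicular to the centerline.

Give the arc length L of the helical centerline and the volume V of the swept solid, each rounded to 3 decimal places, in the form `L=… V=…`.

2πR = 2π·26 = 163.362818
per-turn = √(163.362818² + 25²) = √(26687.4103 + 625) = √27312.4103 = 165.264667
L = 1.75 × 165.264667 = 289.213168
V = π·1² × L = 3.141593 × 289.213168 = 908.589964

L=289.213 V=908.590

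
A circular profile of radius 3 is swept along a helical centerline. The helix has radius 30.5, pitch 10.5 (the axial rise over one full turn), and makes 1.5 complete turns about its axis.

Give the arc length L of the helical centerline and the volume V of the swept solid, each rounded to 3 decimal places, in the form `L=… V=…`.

L=287.887 V=8139.810

2πR = 2π·30.5 = 191.637152
per-turn = √(191.637152² + 10.5²) = √(36724.7980 + 110.25) = √36835.0480 = 191.924589
L = 1.5 × 191.924589 = 287.886884
V = π·3² × L = 28.274334 × 287.886884 = 8139.809877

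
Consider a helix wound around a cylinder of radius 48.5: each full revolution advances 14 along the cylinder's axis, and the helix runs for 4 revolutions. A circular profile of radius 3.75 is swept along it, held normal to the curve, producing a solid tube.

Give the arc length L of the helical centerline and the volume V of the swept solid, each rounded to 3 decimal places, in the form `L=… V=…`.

2πR = 2π·48.5 = 304.734487
per-turn = √(304.734487² + 14²) = √(92863.1078 + 196) = √93059.1078 = 305.055909
L = 4 × 305.055909 = 1220.223637
V = π·3.75² × L = 44.178647 × 1220.223637 = 53907.828955

L=1220.224 V=53907.829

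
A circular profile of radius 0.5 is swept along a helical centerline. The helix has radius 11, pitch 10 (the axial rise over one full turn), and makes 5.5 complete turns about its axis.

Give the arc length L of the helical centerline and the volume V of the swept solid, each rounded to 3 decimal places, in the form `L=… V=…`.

L=384.091 V=301.664

2πR = 2π·11 = 69.115038
per-turn = √(69.115038² + 10²) = √(4776.8885 + 100) = √4876.8885 = 69.834723
L = 5.5 × 69.834723 = 384.090976
V = π·0.5² × L = 0.785398 × 384.090976 = 301.664347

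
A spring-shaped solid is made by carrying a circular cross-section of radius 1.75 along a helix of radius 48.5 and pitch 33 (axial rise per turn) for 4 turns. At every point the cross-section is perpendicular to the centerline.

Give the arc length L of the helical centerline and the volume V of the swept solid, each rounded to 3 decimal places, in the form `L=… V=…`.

L=1226.064 V=11796.121

2πR = 2π·48.5 = 304.734487
per-turn = √(304.734487² + 33²) = √(92863.1078 + 1089) = √93952.1078 = 306.516081
L = 4 × 306.516081 = 1226.064323
V = π·1.75² × L = 9.621128 × 1226.064323 = 11796.121180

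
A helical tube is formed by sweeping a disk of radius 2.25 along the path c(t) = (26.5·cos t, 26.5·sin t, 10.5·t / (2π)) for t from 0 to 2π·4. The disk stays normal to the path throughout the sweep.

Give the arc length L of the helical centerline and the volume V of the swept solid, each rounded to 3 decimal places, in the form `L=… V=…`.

2πR = 2π·26.5 = 166.504411
per-turn = √(166.504411² + 10.5²) = √(27723.7188 + 110.25) = √27833.9688 = 166.835154
L = 4 × 166.835154 = 667.340618
V = π·2.25² × L = 15.904313 × 667.340618 = 10613.593936

L=667.341 V=10613.594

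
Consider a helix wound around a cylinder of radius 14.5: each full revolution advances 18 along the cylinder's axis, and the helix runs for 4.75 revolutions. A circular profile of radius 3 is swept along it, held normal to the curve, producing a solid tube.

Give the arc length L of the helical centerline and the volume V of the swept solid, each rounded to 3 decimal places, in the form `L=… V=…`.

2πR = 2π·14.5 = 91.106187
per-turn = √(91.106187² + 18²) = √(8300.3373 + 324) = √8624.3373 = 92.867310
L = 4.75 × 92.867310 = 441.119723
V = π·3² × L = 28.274334 × 441.119723 = 12472.366341

L=441.120 V=12472.366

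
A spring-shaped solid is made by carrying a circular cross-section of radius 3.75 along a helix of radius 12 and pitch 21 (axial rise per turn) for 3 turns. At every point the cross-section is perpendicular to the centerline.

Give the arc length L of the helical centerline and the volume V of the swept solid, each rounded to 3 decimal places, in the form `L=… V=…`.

L=234.804 V=10373.333

2πR = 2π·12 = 75.398224
per-turn = √(75.398224² + 21²) = √(5684.8921 + 441) = √6125.8921 = 78.268079
L = 3 × 78.268079 = 234.804236
V = π·3.75² × L = 44.178647 × 234.804236 = 10373.333381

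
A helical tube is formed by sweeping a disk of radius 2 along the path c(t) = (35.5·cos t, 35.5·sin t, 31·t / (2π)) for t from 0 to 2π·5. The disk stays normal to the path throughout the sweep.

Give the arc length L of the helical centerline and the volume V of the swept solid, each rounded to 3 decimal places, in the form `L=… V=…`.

2πR = 2π·35.5 = 223.053078
per-turn = √(223.053078² + 31²) = √(49752.6758 + 961) = √50713.6758 = 225.196971
L = 5 × 225.196971 = 1125.984855
V = π·2² × L = 12.566371 × 1125.984855 = 14149.542999

L=1125.985 V=14149.543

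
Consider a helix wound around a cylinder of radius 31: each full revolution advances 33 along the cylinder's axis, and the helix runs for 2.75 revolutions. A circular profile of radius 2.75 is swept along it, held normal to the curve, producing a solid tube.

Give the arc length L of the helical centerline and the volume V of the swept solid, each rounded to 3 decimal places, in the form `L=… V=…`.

2πR = 2π·31 = 194.778745
per-turn = √(194.778745² + 33²) = √(37938.7593 + 1089) = √39027.7593 = 197.554446
L = 2.75 × 197.554446 = 543.274728
V = π·2.75² × L = 23.758294 × 543.274728 = 12907.280946

L=543.275 V=12907.281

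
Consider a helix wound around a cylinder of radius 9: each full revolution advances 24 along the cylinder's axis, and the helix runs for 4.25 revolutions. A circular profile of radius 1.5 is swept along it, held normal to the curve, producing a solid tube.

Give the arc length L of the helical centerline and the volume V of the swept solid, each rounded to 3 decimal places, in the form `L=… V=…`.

L=261.081 V=1845.474

2πR = 2π·9 = 56.548668
per-turn = √(56.548668² + 24²) = √(3197.7518 + 576) = √3773.7518 = 61.430870
L = 4.25 × 61.430870 = 261.081199
V = π·1.5² × L = 7.068583 × 261.081199 = 1845.474246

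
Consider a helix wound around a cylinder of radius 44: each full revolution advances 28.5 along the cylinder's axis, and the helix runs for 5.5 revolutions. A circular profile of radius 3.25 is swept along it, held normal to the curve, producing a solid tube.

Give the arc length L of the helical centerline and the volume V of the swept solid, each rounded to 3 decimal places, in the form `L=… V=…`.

L=1528.589 V=50723.283

2πR = 2π·44 = 276.460154
per-turn = √(276.460154² + 28.5²) = √(76430.2165 + 812.25) = √77242.4665 = 277.925289
L = 5.5 × 277.925289 = 1528.589092
V = π·3.25² × L = 33.183072 × 1528.589092 = 50723.282503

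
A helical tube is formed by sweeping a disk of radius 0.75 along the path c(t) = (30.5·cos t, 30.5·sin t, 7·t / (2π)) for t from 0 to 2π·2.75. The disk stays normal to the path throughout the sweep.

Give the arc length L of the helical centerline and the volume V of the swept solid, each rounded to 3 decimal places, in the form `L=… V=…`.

2πR = 2π·30.5 = 191.637152
per-turn = √(191.637152² + 7²) = √(36724.7980 + 49) = √36773.7980 = 191.764955
L = 2.75 × 191.764955 = 527.353626
V = π·0.75² × L = 1.767146 × 527.353626 = 931.910782

L=527.354 V=931.911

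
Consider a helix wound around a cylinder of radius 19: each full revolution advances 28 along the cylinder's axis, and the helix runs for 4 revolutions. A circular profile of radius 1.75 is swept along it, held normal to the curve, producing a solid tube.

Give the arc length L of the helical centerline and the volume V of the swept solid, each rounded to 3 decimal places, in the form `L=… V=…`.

L=490.481 V=4718.978

2πR = 2π·19 = 119.380521
per-turn = √(119.380521² + 28²) = √(14251.7088 + 784) = √15035.7088 = 122.620181
L = 4 × 122.620181 = 490.480723
V = π·1.75² × L = 9.621128 × 490.480723 = 4718.977577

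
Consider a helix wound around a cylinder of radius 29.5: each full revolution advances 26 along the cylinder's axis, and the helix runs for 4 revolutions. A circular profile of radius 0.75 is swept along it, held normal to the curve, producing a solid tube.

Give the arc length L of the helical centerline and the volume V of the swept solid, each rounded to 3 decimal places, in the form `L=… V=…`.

2πR = 2π·29.5 = 185.353967
per-turn = √(185.353967² + 26²) = √(34356.0929 + 676) = √35032.0929 = 187.168622
L = 4 × 187.168622 = 748.674486
V = π·0.75² × L = 1.767146 × 748.674486 = 1323.017025

L=748.674 V=1323.017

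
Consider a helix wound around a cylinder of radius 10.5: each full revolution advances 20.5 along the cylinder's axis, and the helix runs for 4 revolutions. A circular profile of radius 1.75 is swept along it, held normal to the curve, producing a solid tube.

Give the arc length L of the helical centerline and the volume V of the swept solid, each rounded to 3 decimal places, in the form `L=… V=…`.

L=276.340 V=2658.705

2πR = 2π·10.5 = 65.973446
per-turn = √(65.973446² + 20.5²) = √(4352.4955 + 420.25) = √4772.7455 = 69.085060
L = 4 × 69.085060 = 276.340241
V = π·1.75² × L = 9.621128 × 276.340241 = 2658.704690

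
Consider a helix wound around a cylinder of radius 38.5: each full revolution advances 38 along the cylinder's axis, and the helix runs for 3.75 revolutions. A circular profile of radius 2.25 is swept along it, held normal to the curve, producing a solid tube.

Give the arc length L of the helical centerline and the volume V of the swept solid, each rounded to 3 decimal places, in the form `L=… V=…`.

2πR = 2π·38.5 = 241.902634
per-turn = √(241.902634² + 38²) = √(58516.8845 + 1444) = √59960.8845 = 244.869117
L = 3.75 × 244.869117 = 918.259189
V = π·2.25² × L = 15.904313 × 918.259189 = 14604.281382

L=918.259 V=14604.281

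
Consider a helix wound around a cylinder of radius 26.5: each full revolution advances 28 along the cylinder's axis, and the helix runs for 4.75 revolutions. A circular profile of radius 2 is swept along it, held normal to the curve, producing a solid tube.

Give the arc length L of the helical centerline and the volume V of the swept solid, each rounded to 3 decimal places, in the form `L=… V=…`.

2πR = 2π·26.5 = 166.504411
per-turn = √(166.504411² + 28²) = √(27723.7188 + 784) = √28507.7188 = 168.842290
L = 4.75 × 168.842290 = 802.000876
V = π·2² × L = 12.566371 × 802.000876 = 10078.240237

L=802.001 V=10078.240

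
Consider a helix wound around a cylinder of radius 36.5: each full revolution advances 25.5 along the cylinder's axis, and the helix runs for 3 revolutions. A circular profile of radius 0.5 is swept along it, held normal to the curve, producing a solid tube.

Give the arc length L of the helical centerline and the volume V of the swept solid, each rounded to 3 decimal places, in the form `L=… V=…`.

2πR = 2π·36.5 = 229.336264
per-turn = √(229.336264² + 25.5²) = √(52595.1219 + 650.25) = √53245.3719 = 230.749587
L = 3 × 230.749587 = 692.248761
V = π·0.5² × L = 0.785398 × 692.248761 = 543.690905

L=692.249 V=543.691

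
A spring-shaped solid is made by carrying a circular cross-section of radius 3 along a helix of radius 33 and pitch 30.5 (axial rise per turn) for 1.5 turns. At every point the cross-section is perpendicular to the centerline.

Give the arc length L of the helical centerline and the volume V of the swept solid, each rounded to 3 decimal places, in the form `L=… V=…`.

L=314.365 V=8888.448

2πR = 2π·33 = 207.345115
per-turn = √(207.345115² + 30.5²) = √(42991.9968 + 930.25) = √43922.2468 = 209.576351
L = 1.5 × 209.576351 = 314.364526
V = π·3² × L = 28.274334 × 314.364526 = 8888.447570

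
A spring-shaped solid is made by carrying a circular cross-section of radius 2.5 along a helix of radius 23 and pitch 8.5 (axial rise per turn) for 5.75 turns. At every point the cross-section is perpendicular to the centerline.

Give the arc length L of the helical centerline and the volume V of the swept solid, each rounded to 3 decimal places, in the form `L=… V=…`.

L=832.387 V=16343.888

2πR = 2π·23 = 144.513262
per-turn = √(144.513262² + 8.5²) = √(20884.0829 + 72.25) = √20956.3329 = 144.763023
L = 5.75 × 144.763023 = 832.387384
V = π·2.5² × L = 19.634954 × 832.387384 = 16343.888064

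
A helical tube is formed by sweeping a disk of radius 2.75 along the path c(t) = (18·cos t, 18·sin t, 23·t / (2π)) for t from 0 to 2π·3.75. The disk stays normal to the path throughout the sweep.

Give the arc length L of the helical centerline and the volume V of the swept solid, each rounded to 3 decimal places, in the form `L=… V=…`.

L=432.796 V=10282.501

2πR = 2π·18 = 113.097336
per-turn = √(113.097336² + 23²) = √(12791.0073 + 529) = √13320.0073 = 115.412336
L = 3.75 × 115.412336 = 432.796260
V = π·2.75² × L = 23.758294 × 432.796260 = 10282.500980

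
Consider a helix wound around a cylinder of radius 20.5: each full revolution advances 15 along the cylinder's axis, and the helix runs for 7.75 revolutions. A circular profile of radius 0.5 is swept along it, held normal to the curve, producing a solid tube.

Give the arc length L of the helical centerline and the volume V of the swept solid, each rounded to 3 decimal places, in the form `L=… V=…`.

2πR = 2π·20.5 = 128.805299
per-turn = √(128.805299² + 15²) = √(16590.8050 + 225) = √16815.8050 = 129.675769
L = 7.75 × 129.675769 = 1004.987208
V = π·0.5² × L = 0.785398 × 1004.987208 = 789.315107

L=1004.987 V=789.315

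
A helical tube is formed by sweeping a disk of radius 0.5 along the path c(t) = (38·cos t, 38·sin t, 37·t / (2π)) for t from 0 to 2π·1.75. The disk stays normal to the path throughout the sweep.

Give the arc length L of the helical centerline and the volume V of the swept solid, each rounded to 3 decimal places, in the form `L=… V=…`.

2πR = 2π·38 = 238.761042
per-turn = √(238.761042² + 37²) = √(57006.8350 + 1369) = √58375.8350 = 241.610917
L = 1.75 × 241.610917 = 422.819104
V = π·0.5² × L = 0.785398 × 422.819104 = 332.081348

L=422.819 V=332.081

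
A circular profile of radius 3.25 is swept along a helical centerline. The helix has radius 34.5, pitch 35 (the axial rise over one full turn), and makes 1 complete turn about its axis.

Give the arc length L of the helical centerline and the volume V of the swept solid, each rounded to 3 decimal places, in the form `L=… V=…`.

2πR = 2π·34.5 = 216.769893
per-turn = √(216.769893² + 35²) = √(46989.1866 + 1225) = √48214.1866 = 219.577291
L = 1 × 219.577291 = 219.577291
V = π·3.25² × L = 33.183072 × 219.577291 = 7286.249133

L=219.577 V=7286.249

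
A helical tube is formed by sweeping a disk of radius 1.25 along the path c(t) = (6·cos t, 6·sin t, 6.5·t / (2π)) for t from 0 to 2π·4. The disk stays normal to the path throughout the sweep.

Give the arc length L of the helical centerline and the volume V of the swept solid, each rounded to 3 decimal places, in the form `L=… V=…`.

L=153.021 V=751.142

2πR = 2π·6 = 37.699112
per-turn = √(37.699112² + 6.5²) = √(1421.2230 + 42.25) = √1463.4730 = 38.255366
L = 4 × 38.255366 = 153.021464
V = π·1.25² × L = 4.908739 × 153.021464 = 751.142356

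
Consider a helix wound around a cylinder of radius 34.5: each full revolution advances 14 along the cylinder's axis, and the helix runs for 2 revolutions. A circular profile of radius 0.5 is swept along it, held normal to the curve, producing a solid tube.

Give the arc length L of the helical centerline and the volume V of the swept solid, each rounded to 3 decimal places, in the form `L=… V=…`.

L=434.443 V=341.211

2πR = 2π·34.5 = 216.769893
per-turn = √(216.769893² + 14²) = √(46989.1866 + 196) = √47185.1866 = 217.221515
L = 2 × 217.221515 = 434.443030
V = π·0.5² × L = 0.785398 × 434.443030 = 341.210758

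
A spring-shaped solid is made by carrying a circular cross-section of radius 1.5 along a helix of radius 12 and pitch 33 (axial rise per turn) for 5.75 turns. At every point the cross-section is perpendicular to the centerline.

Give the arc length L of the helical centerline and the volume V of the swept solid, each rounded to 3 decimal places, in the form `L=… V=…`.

2πR = 2π·12 = 75.398224
per-turn = √(75.398224² + 33²) = √(5684.8921 + 1089) = √6773.8921 = 82.303658
L = 5.75 × 82.303658 = 473.246034
V = π·1.5² × L = 7.068583 × 473.246034 = 3345.179094

L=473.246 V=3345.179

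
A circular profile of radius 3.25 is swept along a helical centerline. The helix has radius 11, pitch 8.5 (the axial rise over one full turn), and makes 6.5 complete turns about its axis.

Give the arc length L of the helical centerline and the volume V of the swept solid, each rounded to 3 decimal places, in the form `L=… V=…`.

L=452.632 V=15019.734

2πR = 2π·11 = 69.115038
per-turn = √(69.115038² + 8.5²) = √(4776.8885 + 72.25) = √4849.1385 = 69.635756
L = 6.5 × 69.635756 = 452.632415
V = π·3.25² × L = 33.183072 × 452.632415 = 15019.734191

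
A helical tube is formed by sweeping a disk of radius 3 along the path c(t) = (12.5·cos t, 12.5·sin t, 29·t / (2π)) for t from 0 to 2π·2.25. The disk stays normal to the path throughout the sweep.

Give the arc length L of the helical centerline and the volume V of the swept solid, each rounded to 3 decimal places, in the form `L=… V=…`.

2πR = 2π·12.5 = 78.539816
per-turn = √(78.539816² + 29²) = √(6168.5028 + 841) = √7009.5028 = 83.722773
L = 2.25 × 83.722773 = 188.376240
V = π·3² × L = 28.274334 × 188.376240 = 5326.212696

L=188.376 V=5326.213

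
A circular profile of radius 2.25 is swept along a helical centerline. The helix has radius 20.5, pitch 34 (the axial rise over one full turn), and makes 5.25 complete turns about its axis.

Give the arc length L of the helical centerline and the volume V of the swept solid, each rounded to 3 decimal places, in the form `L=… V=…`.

2πR = 2π·20.5 = 128.805299
per-turn = √(128.805299² + 34²) = √(16590.8050 + 1156) = √17746.8050 = 133.217135
L = 5.25 × 133.217135 = 699.389958
V = π·2.25² × L = 15.904313 × 699.389958 = 11123.316661

L=699.390 V=11123.317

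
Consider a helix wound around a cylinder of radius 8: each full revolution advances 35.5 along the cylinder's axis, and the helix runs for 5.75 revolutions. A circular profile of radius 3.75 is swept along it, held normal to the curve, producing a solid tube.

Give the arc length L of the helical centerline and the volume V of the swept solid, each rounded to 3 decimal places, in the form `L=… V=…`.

L=353.841 V=15632.210

2πR = 2π·8 = 50.265482
per-turn = √(50.265482² + 35.5²) = √(2526.6187 + 1260.25) = √3786.8687 = 61.537539
L = 5.75 × 61.537539 = 353.840850
V = π·3.75² × L = 44.178647 × 353.840850 = 15632.209906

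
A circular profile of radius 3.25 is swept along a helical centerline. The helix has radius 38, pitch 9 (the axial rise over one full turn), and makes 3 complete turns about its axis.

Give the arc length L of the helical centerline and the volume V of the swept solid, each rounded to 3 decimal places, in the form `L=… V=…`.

2πR = 2π·38 = 238.761042
per-turn = √(238.761042² + 9²) = √(57006.8350 + 81) = √57087.8350 = 238.930607
L = 3 × 238.930607 = 716.791821
V = π·3.25² × L = 33.183072 × 716.791821 = 23785.354907

L=716.792 V=23785.355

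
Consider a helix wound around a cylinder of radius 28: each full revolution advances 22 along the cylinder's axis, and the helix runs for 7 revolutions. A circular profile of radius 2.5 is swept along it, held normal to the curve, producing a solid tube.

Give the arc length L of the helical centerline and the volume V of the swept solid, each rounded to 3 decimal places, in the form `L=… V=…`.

L=1241.096 V=24368.860

2πR = 2π·28 = 175.929189
per-turn = √(175.929189² + 22²) = √(30951.0794 + 484) = √31435.0794 = 177.299406
L = 7 × 177.299406 = 1241.095843
V = π·2.5² × L = 19.634954 × 1241.095843 = 24368.859886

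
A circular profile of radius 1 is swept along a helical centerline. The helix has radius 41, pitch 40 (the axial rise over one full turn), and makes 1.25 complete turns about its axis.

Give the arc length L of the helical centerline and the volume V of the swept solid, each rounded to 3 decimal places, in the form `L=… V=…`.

2πR = 2π·41 = 257.610598
per-turn = √(257.610598² + 40²) = √(66363.2200 + 1600) = √67963.2200 = 260.697564
L = 1.25 × 260.697564 = 325.871955
V = π·1² × L = 3.141593 × 325.871955 = 1023.756941

L=325.872 V=1023.757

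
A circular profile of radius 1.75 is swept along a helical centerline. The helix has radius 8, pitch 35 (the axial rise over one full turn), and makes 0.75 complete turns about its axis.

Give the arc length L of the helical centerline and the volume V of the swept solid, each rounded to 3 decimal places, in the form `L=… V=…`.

L=45.938 V=441.974

2πR = 2π·8 = 50.265482
per-turn = √(50.265482² + 35²) = √(2526.6187 + 1225) = √3751.6187 = 61.250459
L = 0.75 × 61.250459 = 45.937844
V = π·1.75² × L = 9.621128 × 45.937844 = 441.973857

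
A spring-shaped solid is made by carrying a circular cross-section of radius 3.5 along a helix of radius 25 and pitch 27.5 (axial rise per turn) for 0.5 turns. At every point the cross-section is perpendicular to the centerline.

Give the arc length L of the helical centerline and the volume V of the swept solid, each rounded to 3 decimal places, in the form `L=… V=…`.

L=79.734 V=3068.537

2πR = 2π·25 = 157.079633
per-turn = √(157.079633² + 27.5²) = √(24674.0110 + 756.25) = √25430.2610 = 159.468683
L = 0.5 × 159.468683 = 79.734342
V = π·3.5² × L = 38.484510 × 79.734342 = 3068.537072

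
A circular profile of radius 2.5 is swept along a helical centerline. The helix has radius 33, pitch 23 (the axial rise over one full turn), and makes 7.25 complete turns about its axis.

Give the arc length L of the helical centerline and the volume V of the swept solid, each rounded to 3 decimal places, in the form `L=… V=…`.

2πR = 2π·33 = 207.345115
per-turn = √(207.345115² + 23²) = √(42991.9968 + 529) = √43520.9968 = 208.616866
L = 7.25 × 208.616866 = 1512.472278
V = π·2.5² × L = 19.634954 × 1512.472278 = 29697.323740

L=1512.472 V=29697.324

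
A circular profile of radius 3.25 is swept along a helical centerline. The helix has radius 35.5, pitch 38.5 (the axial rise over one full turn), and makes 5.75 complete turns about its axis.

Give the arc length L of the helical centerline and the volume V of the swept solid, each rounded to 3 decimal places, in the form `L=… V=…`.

L=1301.520 V=43188.438

2πR = 2π·35.5 = 223.053078
per-turn = √(223.053078² + 38.5²) = √(49752.6758 + 1482.25) = √51234.9258 = 226.351333
L = 5.75 × 226.351333 = 1301.520163
V = π·3.25² × L = 33.183072 × 1301.520163 = 43188.437792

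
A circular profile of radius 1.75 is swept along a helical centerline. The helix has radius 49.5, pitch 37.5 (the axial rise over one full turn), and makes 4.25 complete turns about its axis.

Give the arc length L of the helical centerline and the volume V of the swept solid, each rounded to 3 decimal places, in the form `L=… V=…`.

2πR = 2π·49.5 = 311.017673
per-turn = √(311.017673² + 37.5²) = √(96731.9927 + 1406.25) = √98138.2427 = 313.270239
L = 4.25 × 313.270239 = 1331.398516
V = π·1.75² × L = 9.621128 × 1331.398516 = 12809.554881

L=1331.399 V=12809.555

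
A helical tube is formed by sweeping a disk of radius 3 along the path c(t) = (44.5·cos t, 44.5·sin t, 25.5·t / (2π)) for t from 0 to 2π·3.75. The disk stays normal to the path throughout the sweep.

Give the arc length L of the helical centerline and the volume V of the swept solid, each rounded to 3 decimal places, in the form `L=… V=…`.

2πR = 2π·44.5 = 279.601746
per-turn = √(279.601746² + 25.5²) = √(78177.1365 + 650.25) = √78827.3865 = 280.762153
L = 3.75 × 280.762153 = 1052.858073
V = π·3² × L = 28.274334 × 1052.858073 = 29768.860690

L=1052.858 V=29768.861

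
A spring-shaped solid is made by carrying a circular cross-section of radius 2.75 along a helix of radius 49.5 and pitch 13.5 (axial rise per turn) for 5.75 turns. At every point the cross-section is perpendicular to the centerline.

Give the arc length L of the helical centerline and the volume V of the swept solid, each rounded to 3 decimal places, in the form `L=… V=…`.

2πR = 2π·49.5 = 311.017673
per-turn = √(311.017673² + 13.5²) = √(96731.9927 + 182.25) = √96914.2427 = 311.310525
L = 5.75 × 311.310525 = 1790.035517
V = π·2.75² × L = 23.758294 × 1790.035517 = 42528.190865

L=1790.036 V=42528.191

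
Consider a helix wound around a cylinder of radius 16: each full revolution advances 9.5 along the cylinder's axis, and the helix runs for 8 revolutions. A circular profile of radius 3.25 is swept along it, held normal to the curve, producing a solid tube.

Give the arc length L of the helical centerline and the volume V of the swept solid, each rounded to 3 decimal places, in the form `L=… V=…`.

L=807.831 V=26806.304

2πR = 2π·16 = 100.530965
per-turn = √(100.530965² + 9.5²) = √(10106.4749 + 90.25) = √10196.7249 = 100.978834
L = 8 × 100.978834 = 807.830672
V = π·3.25² × L = 33.183072 × 807.830672 = 26806.303667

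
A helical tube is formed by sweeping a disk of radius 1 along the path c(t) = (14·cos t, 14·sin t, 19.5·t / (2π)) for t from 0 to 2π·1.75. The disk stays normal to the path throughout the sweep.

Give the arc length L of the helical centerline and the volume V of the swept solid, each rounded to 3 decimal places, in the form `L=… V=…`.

2πR = 2π·14 = 87.964594
per-turn = √(87.964594² + 19.5²) = √(7737.7699 + 380.25) = √8118.0199 = 90.100055
L = 1.75 × 90.100055 = 157.675096
V = π·1² × L = 3.141593 × 157.675096 = 495.350922

L=157.675 V=495.351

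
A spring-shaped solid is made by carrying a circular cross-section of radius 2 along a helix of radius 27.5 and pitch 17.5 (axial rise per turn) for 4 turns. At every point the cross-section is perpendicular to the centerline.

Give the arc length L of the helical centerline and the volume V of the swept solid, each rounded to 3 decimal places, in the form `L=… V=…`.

L=694.686 V=8729.684

2πR = 2π·27.5 = 172.787596
per-turn = √(172.787596² + 17.5²) = √(29855.5533 + 306.25) = √30161.8033 = 173.671539
L = 4 × 173.671539 = 694.686154
V = π·2² × L = 12.566371 × 694.686154 = 8729.683676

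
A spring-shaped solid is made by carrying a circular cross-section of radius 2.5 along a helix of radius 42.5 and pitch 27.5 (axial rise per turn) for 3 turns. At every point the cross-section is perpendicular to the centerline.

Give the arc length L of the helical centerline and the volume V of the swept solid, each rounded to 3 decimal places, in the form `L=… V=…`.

2πR = 2π·42.5 = 267.035376
per-turn = √(267.035376² + 27.5²) = √(71307.8918 + 756.25) = √72064.1418 = 268.447652
L = 3 × 268.447652 = 805.342956
V = π·2.5² × L = 19.634954 × 805.342956 = 15812.871956

L=805.343 V=15812.872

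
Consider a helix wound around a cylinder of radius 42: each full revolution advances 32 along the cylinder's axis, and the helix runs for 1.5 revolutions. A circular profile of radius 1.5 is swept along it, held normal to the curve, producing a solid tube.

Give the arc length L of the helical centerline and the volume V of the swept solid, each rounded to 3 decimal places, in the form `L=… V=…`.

2πR = 2π·42 = 263.893783
per-turn = √(263.893783² + 32²) = √(69639.9287 + 1024) = √70663.9287 = 265.826877
L = 1.5 × 265.826877 = 398.740316
V = π·1.5² × L = 7.068583 × 398.740316 = 2818.529206

L=398.740 V=2818.529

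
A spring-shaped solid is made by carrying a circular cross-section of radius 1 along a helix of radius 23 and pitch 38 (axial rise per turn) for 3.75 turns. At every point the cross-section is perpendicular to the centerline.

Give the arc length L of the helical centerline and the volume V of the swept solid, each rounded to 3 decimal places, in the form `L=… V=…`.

L=560.347 V=1760.382

2πR = 2π·23 = 144.513262
per-turn = √(144.513262² + 38²) = √(20884.0829 + 1444) = √22328.0829 = 149.425844
L = 3.75 × 149.425844 = 560.346916
V = π·1² × L = 3.141593 × 560.346916 = 1760.381754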